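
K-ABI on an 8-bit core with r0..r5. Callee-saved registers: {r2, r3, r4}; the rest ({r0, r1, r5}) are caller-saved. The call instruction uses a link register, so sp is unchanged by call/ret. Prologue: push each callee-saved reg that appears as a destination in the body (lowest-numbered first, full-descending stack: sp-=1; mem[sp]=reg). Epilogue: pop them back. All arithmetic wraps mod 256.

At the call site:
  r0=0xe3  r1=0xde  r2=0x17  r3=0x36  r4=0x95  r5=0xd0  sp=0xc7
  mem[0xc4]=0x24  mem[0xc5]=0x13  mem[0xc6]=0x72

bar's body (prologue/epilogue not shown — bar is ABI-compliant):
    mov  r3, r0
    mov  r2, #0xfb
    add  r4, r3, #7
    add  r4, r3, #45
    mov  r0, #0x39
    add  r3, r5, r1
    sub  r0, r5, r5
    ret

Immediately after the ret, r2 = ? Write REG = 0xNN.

prologue: push r2 -> mem[0xc6]=0x17, sp=0xc6
prologue: push r3 -> mem[0xc5]=0x36, sp=0xc5
prologue: push r4 -> mem[0xc4]=0x95, sp=0xc4
body[0] mov  r3, r0 -> r3=0xe3
body[1] mov  r2, #0xfb -> r2=0xfb
body[2] add  r4, r3, #7 -> r4=0xea
body[3] add  r4, r3, #45 -> r4=0x10
body[4] mov  r0, #0x39 -> r0=0x39
body[5] add  r3, r5, r1 -> r3=0xae
body[6] sub  r0, r5, r5 -> r0=0x00
epilogue: pop r4=0x95, sp=0xc5
epilogue: pop r3=0x36, sp=0xc6
epilogue: pop r2=0x17, sp=0xc7
r2 is callee-saved -> restored

REG = 0x17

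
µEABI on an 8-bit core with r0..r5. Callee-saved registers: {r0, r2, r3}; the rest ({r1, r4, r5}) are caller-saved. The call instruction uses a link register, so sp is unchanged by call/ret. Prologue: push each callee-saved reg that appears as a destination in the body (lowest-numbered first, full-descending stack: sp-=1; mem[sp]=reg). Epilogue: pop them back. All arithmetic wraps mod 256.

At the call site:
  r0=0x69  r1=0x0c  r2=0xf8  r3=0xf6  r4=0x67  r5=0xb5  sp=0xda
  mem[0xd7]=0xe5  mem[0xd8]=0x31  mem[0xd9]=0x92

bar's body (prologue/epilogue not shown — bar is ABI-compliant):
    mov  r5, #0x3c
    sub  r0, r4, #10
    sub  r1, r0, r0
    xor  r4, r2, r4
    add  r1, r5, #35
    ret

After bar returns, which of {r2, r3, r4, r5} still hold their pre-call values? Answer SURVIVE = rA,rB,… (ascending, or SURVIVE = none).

SURVIVE = r2,r3

prologue: push r0 → mem[0xd9]=0x69, sp=0xd9
body[0] mov  r5, #0x3c → r5=0x3c
body[1] sub  r0, r4, #10 → r0=0x5d
body[2] sub  r1, r0, r0 → r1=0x00
body[3] xor  r4, r2, r4 → r4=0x9f
body[4] add  r1, r5, #35 → r1=0x5f
epilogue: pop r0=0x69, sp=0xda
r2: callee-saved, written=False
r3: callee-saved, written=False
r4: caller-saved, written=True
r5: caller-saved, written=True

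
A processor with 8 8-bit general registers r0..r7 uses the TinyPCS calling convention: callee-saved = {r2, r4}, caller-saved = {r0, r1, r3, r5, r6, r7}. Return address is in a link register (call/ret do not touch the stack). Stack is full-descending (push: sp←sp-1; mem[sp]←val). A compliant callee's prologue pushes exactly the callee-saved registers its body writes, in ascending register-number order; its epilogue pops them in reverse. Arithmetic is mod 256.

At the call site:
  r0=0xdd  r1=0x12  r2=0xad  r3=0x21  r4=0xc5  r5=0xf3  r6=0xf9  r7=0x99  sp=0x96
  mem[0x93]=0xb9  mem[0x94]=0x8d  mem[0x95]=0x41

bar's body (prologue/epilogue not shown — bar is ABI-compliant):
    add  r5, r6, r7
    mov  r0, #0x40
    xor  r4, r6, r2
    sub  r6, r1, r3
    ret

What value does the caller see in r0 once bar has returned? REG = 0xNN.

REG = 0x40

prologue: push r4 → mem[0x95]=0xc5, sp=0x95
body[0] add  r5, r6, r7 → r5=0x92
body[1] mov  r0, #0x40 → r0=0x40
body[2] xor  r4, r6, r2 → r4=0x54
body[3] sub  r6, r1, r3 → r6=0xf1
epilogue: pop r4=0xc5, sp=0x96
r0 is caller-saved → body value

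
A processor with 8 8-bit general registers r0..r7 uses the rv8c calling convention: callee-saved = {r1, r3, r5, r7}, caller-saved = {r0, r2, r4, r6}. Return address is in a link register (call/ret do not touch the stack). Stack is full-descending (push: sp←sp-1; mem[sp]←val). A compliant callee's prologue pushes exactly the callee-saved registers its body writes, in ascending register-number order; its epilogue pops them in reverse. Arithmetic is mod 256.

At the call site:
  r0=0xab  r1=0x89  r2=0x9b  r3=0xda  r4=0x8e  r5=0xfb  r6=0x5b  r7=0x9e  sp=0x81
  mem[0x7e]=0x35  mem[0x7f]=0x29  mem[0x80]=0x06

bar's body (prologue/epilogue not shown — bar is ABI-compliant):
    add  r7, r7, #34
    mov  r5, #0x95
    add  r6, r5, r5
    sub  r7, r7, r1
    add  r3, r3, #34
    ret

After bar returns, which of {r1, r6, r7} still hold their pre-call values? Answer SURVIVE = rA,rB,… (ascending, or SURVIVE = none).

prologue: push r3 -> mem[0x80]=0xda, sp=0x80
prologue: push r5 -> mem[0x7f]=0xfb, sp=0x7f
prologue: push r7 -> mem[0x7e]=0x9e, sp=0x7e
body[0] add  r7, r7, #34 -> r7=0xc0
body[1] mov  r5, #0x95 -> r5=0x95
body[2] add  r6, r5, r5 -> r6=0x2a
body[3] sub  r7, r7, r1 -> r7=0x37
body[4] add  r3, r3, #34 -> r3=0xfc
epilogue: pop r7=0x9e, sp=0x7f
epilogue: pop r5=0xfb, sp=0x80
epilogue: pop r3=0xda, sp=0x81
r1: callee-saved, written=False
r6: caller-saved, written=True
r7: callee-saved, written=True

SURVIVE = r1,r7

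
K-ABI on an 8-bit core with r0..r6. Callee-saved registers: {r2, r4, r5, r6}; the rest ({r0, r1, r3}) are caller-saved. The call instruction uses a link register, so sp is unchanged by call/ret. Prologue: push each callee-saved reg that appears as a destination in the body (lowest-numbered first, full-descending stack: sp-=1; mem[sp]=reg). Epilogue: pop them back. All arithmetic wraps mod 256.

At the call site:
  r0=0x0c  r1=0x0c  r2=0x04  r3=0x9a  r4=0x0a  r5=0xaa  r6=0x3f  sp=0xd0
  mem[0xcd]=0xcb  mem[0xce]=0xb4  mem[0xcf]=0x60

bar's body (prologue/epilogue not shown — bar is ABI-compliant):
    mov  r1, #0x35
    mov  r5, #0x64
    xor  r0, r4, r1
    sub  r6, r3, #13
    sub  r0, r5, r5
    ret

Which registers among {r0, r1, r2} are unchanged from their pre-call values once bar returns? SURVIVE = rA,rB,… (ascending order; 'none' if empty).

SURVIVE = r2

prologue: push r5 → mem[0xcf]=0xaa, sp=0xcf
prologue: push r6 → mem[0xce]=0x3f, sp=0xce
body[0] mov  r1, #0x35 → r1=0x35
body[1] mov  r5, #0x64 → r5=0x64
body[2] xor  r0, r4, r1 → r0=0x3f
body[3] sub  r6, r3, #13 → r6=0x8d
body[4] sub  r0, r5, r5 → r0=0x00
epilogue: pop r6=0x3f, sp=0xcf
epilogue: pop r5=0xaa, sp=0xd0
r0: caller-saved, written=True
r1: caller-saved, written=True
r2: callee-saved, written=False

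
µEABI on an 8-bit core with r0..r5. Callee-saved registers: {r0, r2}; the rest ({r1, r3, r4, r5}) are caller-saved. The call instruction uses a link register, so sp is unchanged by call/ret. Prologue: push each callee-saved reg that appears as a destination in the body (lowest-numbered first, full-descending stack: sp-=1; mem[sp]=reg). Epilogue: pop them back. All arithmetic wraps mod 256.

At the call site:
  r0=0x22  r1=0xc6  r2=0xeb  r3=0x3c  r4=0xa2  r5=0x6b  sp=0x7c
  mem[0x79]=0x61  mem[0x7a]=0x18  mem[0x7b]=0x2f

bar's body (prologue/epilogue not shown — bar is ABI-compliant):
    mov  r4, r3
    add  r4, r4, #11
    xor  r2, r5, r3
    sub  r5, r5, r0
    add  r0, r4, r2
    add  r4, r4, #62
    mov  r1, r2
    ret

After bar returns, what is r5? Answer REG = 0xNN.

REG = 0x49

prologue: push r0 -> mem[0x7b]=0x22, sp=0x7b
prologue: push r2 -> mem[0x7a]=0xeb, sp=0x7a
body[0] mov  r4, r3 -> r4=0x3c
body[1] add  r4, r4, #11 -> r4=0x47
body[2] xor  r2, r5, r3 -> r2=0x57
body[3] sub  r5, r5, r0 -> r5=0x49
body[4] add  r0, r4, r2 -> r0=0x9e
body[5] add  r4, r4, #62 -> r4=0x85
body[6] mov  r1, r2 -> r1=0x57
epilogue: pop r2=0xeb, sp=0x7b
epilogue: pop r0=0x22, sp=0x7c
r5 is caller-saved -> body value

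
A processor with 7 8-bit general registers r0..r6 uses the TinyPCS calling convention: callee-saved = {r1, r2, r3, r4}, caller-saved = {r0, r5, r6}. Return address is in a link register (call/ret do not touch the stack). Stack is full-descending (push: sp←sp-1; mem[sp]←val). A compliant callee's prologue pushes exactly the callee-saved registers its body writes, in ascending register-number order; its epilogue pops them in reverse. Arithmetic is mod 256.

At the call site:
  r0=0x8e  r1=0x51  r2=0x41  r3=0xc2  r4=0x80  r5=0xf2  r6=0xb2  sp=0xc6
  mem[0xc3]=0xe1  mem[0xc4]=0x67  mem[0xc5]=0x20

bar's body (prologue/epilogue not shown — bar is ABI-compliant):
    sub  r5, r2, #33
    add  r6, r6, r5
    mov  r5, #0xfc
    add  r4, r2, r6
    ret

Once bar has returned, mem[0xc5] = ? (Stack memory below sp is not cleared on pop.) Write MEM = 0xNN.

MEM = 0x80

prologue: push r4 → mem[0xc5]=0x80, sp=0xc5
body[0] sub  r5, r2, #33 → r5=0x20
body[1] add  r6, r6, r5 → r6=0xd2
body[2] mov  r5, #0xfc → r5=0xfc
body[3] add  r4, r2, r6 → r4=0x13
epilogue: pop r4=0x80, sp=0xc6
prologue pushed ['r4'] at ['0xc5']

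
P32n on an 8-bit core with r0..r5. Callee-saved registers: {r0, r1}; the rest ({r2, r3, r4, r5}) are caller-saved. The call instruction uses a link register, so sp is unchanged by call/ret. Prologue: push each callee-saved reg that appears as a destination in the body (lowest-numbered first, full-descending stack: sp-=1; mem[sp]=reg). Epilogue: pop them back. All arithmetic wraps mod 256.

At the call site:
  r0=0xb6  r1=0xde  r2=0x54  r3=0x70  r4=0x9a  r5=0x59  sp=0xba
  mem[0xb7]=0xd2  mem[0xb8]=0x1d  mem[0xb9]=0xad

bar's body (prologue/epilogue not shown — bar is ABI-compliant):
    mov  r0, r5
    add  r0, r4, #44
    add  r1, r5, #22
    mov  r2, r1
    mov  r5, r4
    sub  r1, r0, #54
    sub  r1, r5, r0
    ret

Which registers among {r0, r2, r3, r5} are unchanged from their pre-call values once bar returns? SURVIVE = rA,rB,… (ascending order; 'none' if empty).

prologue: push r0 → mem[0xb9]=0xb6, sp=0xb9
prologue: push r1 → mem[0xb8]=0xde, sp=0xb8
body[0] mov  r0, r5 → r0=0x59
body[1] add  r0, r4, #44 → r0=0xc6
body[2] add  r1, r5, #22 → r1=0x6f
body[3] mov  r2, r1 → r2=0x6f
body[4] mov  r5, r4 → r5=0x9a
body[5] sub  r1, r0, #54 → r1=0x90
body[6] sub  r1, r5, r0 → r1=0xd4
epilogue: pop r1=0xde, sp=0xb9
epilogue: pop r0=0xb6, sp=0xba
r0: callee-saved, written=True
r2: caller-saved, written=True
r3: caller-saved, written=False
r5: caller-saved, written=True

SURVIVE = r0,r3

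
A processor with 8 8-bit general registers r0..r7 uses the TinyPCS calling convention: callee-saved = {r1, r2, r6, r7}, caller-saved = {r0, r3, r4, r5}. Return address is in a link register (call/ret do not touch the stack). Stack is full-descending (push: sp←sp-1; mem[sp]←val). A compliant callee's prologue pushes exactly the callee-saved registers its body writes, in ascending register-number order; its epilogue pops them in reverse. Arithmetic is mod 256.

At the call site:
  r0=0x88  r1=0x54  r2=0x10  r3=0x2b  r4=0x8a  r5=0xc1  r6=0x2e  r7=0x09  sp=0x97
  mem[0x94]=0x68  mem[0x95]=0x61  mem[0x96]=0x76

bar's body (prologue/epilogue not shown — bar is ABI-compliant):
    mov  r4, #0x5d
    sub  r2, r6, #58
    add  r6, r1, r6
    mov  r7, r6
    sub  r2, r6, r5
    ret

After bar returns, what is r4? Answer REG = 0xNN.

REG = 0x5d

prologue: push r2 → mem[0x96]=0x10, sp=0x96
prologue: push r6 → mem[0x95]=0x2e, sp=0x95
prologue: push r7 → mem[0x94]=0x09, sp=0x94
body[0] mov  r4, #0x5d → r4=0x5d
body[1] sub  r2, r6, #58 → r2=0xf4
body[2] add  r6, r1, r6 → r6=0x82
body[3] mov  r7, r6 → r7=0x82
body[4] sub  r2, r6, r5 → r2=0xc1
epilogue: pop r7=0x09, sp=0x95
epilogue: pop r6=0x2e, sp=0x96
epilogue: pop r2=0x10, sp=0x97
r4 is caller-saved → body value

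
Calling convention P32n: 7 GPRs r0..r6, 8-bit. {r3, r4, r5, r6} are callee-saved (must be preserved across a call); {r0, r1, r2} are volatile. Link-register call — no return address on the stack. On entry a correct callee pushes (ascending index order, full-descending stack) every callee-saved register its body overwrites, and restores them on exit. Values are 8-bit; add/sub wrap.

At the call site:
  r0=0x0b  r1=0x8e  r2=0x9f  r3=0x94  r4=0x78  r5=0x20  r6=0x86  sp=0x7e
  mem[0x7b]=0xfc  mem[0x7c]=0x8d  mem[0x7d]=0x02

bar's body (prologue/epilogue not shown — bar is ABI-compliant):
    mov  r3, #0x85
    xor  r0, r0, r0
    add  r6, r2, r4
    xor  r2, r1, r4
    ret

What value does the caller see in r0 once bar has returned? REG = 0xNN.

prologue: push r3 → mem[0x7d]=0x94, sp=0x7d
prologue: push r6 → mem[0x7c]=0x86, sp=0x7c
body[0] mov  r3, #0x85 → r3=0x85
body[1] xor  r0, r0, r0 → r0=0x00
body[2] add  r6, r2, r4 → r6=0x17
body[3] xor  r2, r1, r4 → r2=0xf6
epilogue: pop r6=0x86, sp=0x7d
epilogue: pop r3=0x94, sp=0x7e
r0 is caller-saved → body value

REG = 0x00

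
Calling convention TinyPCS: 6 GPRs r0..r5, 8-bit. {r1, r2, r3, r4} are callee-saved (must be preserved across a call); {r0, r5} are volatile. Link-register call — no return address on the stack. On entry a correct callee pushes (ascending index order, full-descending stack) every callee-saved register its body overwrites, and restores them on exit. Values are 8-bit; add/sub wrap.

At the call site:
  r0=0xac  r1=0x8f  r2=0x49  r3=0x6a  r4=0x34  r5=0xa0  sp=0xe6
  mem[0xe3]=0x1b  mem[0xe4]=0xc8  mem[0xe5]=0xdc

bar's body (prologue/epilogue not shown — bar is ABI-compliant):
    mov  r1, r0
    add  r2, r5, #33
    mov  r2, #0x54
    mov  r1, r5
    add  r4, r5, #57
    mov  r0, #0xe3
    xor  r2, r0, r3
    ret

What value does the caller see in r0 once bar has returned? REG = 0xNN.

REG = 0xe3

prologue: push r1 -> mem[0xe5]=0x8f, sp=0xe5
prologue: push r2 -> mem[0xe4]=0x49, sp=0xe4
prologue: push r4 -> mem[0xe3]=0x34, sp=0xe3
body[0] mov  r1, r0 -> r1=0xac
body[1] add  r2, r5, #33 -> r2=0xc1
body[2] mov  r2, #0x54 -> r2=0x54
body[3] mov  r1, r5 -> r1=0xa0
body[4] add  r4, r5, #57 -> r4=0xd9
body[5] mov  r0, #0xe3 -> r0=0xe3
body[6] xor  r2, r0, r3 -> r2=0x89
epilogue: pop r4=0x34, sp=0xe4
epilogue: pop r2=0x49, sp=0xe5
epilogue: pop r1=0x8f, sp=0xe6
r0 is caller-saved -> body value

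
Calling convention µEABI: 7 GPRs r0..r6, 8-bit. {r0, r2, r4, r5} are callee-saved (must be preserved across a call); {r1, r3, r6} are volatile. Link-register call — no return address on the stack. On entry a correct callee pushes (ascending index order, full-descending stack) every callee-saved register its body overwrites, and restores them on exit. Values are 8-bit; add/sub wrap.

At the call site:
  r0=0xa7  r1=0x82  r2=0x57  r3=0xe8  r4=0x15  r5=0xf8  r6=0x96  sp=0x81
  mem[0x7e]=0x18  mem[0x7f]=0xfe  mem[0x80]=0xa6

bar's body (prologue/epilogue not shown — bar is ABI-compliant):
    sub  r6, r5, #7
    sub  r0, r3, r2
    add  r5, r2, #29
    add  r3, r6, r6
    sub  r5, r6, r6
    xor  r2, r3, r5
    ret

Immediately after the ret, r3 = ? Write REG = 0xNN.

REG = 0xe2

prologue: push r0 → mem[0x80]=0xa7, sp=0x80
prologue: push r2 → mem[0x7f]=0x57, sp=0x7f
prologue: push r5 → mem[0x7e]=0xf8, sp=0x7e
body[0] sub  r6, r5, #7 → r6=0xf1
body[1] sub  r0, r3, r2 → r0=0x91
body[2] add  r5, r2, #29 → r5=0x74
body[3] add  r3, r6, r6 → r3=0xe2
body[4] sub  r5, r6, r6 → r5=0x00
body[5] xor  r2, r3, r5 → r2=0xe2
epilogue: pop r5=0xf8, sp=0x7f
epilogue: pop r2=0x57, sp=0x80
epilogue: pop r0=0xa7, sp=0x81
r3 is caller-saved → body value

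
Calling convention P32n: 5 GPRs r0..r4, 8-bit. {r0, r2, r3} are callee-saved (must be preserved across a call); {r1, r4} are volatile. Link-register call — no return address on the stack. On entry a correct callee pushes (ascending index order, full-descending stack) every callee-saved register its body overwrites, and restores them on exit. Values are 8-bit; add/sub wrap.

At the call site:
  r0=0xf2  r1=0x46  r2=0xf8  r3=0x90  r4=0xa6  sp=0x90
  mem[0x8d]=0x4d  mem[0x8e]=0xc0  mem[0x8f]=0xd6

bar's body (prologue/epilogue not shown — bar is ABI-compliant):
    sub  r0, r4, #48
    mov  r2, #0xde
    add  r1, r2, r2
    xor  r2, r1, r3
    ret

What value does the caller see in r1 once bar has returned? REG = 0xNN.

REG = 0xbc

prologue: push r0 -> mem[0x8f]=0xf2, sp=0x8f
prologue: push r2 -> mem[0x8e]=0xf8, sp=0x8e
body[0] sub  r0, r4, #48 -> r0=0x76
body[1] mov  r2, #0xde -> r2=0xde
body[2] add  r1, r2, r2 -> r1=0xbc
body[3] xor  r2, r1, r3 -> r2=0x2c
epilogue: pop r2=0xf8, sp=0x8f
epilogue: pop r0=0xf2, sp=0x90
r1 is caller-saved -> body value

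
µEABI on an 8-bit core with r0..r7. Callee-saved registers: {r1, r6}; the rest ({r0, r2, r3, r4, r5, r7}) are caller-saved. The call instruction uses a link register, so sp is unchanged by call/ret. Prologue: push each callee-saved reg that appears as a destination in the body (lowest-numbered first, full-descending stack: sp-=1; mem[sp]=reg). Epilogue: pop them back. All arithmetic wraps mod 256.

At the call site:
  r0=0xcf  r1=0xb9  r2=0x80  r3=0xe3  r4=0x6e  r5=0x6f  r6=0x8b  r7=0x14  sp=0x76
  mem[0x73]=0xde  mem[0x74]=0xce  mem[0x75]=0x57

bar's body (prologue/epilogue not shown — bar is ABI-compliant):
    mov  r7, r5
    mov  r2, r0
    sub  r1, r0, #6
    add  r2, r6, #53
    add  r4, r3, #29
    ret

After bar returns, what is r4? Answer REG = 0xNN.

REG = 0x00

prologue: push r1 → mem[0x75]=0xb9, sp=0x75
body[0] mov  r7, r5 → r7=0x6f
body[1] mov  r2, r0 → r2=0xcf
body[2] sub  r1, r0, #6 → r1=0xc9
body[3] add  r2, r6, #53 → r2=0xc0
body[4] add  r4, r3, #29 → r4=0x00
epilogue: pop r1=0xb9, sp=0x76
r4 is caller-saved → body value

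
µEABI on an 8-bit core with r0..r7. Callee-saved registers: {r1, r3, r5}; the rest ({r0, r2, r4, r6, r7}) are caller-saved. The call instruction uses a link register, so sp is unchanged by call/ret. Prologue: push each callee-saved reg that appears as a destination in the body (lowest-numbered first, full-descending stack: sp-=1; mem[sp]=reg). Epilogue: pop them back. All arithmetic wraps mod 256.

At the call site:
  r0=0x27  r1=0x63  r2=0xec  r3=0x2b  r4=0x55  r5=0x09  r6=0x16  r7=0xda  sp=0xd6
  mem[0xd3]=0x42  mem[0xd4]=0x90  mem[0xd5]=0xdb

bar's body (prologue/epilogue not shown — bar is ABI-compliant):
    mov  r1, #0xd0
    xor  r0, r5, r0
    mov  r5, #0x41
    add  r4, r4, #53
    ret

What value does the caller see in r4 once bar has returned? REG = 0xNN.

prologue: push r1 -> mem[0xd5]=0x63, sp=0xd5
prologue: push r5 -> mem[0xd4]=0x09, sp=0xd4
body[0] mov  r1, #0xd0 -> r1=0xd0
body[1] xor  r0, r5, r0 -> r0=0x2e
body[2] mov  r5, #0x41 -> r5=0x41
body[3] add  r4, r4, #53 -> r4=0x8a
epilogue: pop r5=0x09, sp=0xd5
epilogue: pop r1=0x63, sp=0xd6
r4 is caller-saved -> body value

REG = 0x8a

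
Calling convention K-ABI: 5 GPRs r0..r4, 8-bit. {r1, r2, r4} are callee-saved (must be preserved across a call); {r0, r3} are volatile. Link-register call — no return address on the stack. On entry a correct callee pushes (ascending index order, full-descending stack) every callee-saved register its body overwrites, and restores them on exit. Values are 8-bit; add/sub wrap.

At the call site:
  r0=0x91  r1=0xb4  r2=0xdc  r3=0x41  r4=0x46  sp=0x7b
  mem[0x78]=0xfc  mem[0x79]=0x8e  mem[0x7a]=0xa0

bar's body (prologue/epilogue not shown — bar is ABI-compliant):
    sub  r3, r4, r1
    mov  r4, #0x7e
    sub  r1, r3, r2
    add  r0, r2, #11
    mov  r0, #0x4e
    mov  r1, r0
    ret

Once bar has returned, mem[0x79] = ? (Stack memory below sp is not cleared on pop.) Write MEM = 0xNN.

MEM = 0x46

prologue: push r1 -> mem[0x7a]=0xb4, sp=0x7a
prologue: push r4 -> mem[0x79]=0x46, sp=0x79
body[0] sub  r3, r4, r1 -> r3=0x92
body[1] mov  r4, #0x7e -> r4=0x7e
body[2] sub  r1, r3, r2 -> r1=0xb6
body[3] add  r0, r2, #11 -> r0=0xe7
body[4] mov  r0, #0x4e -> r0=0x4e
body[5] mov  r1, r0 -> r1=0x4e
epilogue: pop r4=0x46, sp=0x7a
epilogue: pop r1=0xb4, sp=0x7b
prologue pushed ['r1', 'r4'] at ['0x7a', '0x79']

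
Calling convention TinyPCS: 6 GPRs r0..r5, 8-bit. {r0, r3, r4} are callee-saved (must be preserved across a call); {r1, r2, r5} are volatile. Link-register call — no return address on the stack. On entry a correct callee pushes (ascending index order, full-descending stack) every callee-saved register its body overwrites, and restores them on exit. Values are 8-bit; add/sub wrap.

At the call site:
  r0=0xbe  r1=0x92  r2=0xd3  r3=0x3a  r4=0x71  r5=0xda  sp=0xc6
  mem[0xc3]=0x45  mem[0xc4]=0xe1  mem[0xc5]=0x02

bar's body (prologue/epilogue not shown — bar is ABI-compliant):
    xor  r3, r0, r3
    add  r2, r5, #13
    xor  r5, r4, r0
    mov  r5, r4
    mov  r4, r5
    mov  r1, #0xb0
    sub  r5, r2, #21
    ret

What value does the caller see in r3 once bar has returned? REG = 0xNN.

prologue: push r3 → mem[0xc5]=0x3a, sp=0xc5
prologue: push r4 → mem[0xc4]=0x71, sp=0xc4
body[0] xor  r3, r0, r3 → r3=0x84
body[1] add  r2, r5, #13 → r2=0xe7
body[2] xor  r5, r4, r0 → r5=0xcf
body[3] mov  r5, r4 → r5=0x71
body[4] mov  r4, r5 → r4=0x71
body[5] mov  r1, #0xb0 → r1=0xb0
body[6] sub  r5, r2, #21 → r5=0xd2
epilogue: pop r4=0x71, sp=0xc5
epilogue: pop r3=0x3a, sp=0xc6
r3 is callee-saved → restored

REG = 0x3a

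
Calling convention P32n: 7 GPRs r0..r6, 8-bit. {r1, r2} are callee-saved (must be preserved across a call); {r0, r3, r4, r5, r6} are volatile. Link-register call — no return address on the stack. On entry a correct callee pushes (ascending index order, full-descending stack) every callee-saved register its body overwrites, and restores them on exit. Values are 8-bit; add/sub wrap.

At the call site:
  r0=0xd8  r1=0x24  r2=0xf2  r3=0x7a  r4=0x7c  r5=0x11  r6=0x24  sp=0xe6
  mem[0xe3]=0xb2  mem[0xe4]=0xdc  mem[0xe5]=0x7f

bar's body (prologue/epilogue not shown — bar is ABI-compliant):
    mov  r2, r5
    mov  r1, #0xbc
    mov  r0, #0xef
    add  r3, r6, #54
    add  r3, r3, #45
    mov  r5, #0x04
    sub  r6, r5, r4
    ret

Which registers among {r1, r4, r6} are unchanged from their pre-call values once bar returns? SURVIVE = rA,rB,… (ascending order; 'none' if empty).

SURVIVE = r1,r4

prologue: push r1 → mem[0xe5]=0x24, sp=0xe5
prologue: push r2 → mem[0xe4]=0xf2, sp=0xe4
body[0] mov  r2, r5 → r2=0x11
body[1] mov  r1, #0xbc → r1=0xbc
body[2] mov  r0, #0xef → r0=0xef
body[3] add  r3, r6, #54 → r3=0x5a
body[4] add  r3, r3, #45 → r3=0x87
body[5] mov  r5, #0x04 → r5=0x04
body[6] sub  r6, r5, r4 → r6=0x88
epilogue: pop r2=0xf2, sp=0xe5
epilogue: pop r1=0x24, sp=0xe6
r1: callee-saved, written=True
r4: caller-saved, written=False
r6: caller-saved, written=True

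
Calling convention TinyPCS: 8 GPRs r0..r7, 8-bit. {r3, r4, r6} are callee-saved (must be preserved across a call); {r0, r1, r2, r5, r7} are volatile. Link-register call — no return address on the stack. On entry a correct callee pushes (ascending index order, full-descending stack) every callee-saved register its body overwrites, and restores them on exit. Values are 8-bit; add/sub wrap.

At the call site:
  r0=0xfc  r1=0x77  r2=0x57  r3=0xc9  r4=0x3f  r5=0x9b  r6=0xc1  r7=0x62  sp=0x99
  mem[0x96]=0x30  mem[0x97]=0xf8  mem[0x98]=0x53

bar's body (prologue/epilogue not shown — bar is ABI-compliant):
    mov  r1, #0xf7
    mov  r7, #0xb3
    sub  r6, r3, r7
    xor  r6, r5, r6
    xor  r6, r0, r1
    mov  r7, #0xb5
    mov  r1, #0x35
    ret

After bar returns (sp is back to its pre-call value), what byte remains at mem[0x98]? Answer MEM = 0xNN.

prologue: push r6 → mem[0x98]=0xc1, sp=0x98
body[0] mov  r1, #0xf7 → r1=0xf7
body[1] mov  r7, #0xb3 → r7=0xb3
body[2] sub  r6, r3, r7 → r6=0x16
body[3] xor  r6, r5, r6 → r6=0x8d
body[4] xor  r6, r0, r1 → r6=0x0b
body[5] mov  r7, #0xb5 → r7=0xb5
body[6] mov  r1, #0x35 → r1=0x35
epilogue: pop r6=0xc1, sp=0x99
prologue pushed ['r6'] at ['0x98']

MEM = 0xc1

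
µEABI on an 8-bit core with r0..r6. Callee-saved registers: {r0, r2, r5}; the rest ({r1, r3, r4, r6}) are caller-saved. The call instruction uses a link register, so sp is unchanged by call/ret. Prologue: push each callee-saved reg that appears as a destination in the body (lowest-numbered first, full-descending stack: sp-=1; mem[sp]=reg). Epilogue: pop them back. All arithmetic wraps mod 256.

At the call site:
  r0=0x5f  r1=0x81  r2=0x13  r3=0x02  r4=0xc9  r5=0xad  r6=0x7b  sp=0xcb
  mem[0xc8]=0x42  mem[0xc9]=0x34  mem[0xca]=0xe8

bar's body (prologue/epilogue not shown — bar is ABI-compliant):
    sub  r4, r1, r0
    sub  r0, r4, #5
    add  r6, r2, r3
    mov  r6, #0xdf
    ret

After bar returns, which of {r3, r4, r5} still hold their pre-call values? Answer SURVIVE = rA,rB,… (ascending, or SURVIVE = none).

prologue: push r0 -> mem[0xca]=0x5f, sp=0xca
body[0] sub  r4, r1, r0 -> r4=0x22
body[1] sub  r0, r4, #5 -> r0=0x1d
body[2] add  r6, r2, r3 -> r6=0x15
body[3] mov  r6, #0xdf -> r6=0xdf
epilogue: pop r0=0x5f, sp=0xcb
r3: caller-saved, written=False
r4: caller-saved, written=True
r5: callee-saved, written=False

SURVIVE = r3,r5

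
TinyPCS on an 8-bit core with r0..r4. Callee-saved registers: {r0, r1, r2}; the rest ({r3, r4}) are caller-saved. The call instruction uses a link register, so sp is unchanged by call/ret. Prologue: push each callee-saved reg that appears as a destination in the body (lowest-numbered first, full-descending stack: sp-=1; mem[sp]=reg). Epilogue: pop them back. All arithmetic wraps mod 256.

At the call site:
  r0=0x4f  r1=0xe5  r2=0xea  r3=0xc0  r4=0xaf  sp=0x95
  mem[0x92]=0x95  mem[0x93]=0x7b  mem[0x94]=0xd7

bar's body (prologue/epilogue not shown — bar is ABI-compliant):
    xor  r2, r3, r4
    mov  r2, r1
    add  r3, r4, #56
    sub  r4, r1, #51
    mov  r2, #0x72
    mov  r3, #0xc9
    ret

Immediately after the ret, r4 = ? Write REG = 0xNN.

REG = 0xb2

prologue: push r2 -> mem[0x94]=0xea, sp=0x94
body[0] xor  r2, r3, r4 -> r2=0x6f
body[1] mov  r2, r1 -> r2=0xe5
body[2] add  r3, r4, #56 -> r3=0xe7
body[3] sub  r4, r1, #51 -> r4=0xb2
body[4] mov  r2, #0x72 -> r2=0x72
body[5] mov  r3, #0xc9 -> r3=0xc9
epilogue: pop r2=0xea, sp=0x95
r4 is caller-saved -> body value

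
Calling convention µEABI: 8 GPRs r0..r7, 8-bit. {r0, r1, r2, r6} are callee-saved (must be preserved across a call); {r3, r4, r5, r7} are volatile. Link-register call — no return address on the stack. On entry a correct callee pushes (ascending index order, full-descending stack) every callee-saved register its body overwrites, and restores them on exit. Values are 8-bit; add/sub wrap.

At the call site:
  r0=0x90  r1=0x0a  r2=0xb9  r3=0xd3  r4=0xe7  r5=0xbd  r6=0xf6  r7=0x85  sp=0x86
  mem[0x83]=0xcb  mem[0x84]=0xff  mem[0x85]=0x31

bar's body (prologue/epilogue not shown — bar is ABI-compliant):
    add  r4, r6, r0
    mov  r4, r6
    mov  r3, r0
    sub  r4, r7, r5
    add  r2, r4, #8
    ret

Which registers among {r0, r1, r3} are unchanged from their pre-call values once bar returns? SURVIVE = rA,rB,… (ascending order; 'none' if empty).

prologue: push r2 -> mem[0x85]=0xb9, sp=0x85
body[0] add  r4, r6, r0 -> r4=0x86
body[1] mov  r4, r6 -> r4=0xf6
body[2] mov  r3, r0 -> r3=0x90
body[3] sub  r4, r7, r5 -> r4=0xc8
body[4] add  r2, r4, #8 -> r2=0xd0
epilogue: pop r2=0xb9, sp=0x86
r0: callee-saved, written=False
r1: callee-saved, written=False
r3: caller-saved, written=True

SURVIVE = r0,r1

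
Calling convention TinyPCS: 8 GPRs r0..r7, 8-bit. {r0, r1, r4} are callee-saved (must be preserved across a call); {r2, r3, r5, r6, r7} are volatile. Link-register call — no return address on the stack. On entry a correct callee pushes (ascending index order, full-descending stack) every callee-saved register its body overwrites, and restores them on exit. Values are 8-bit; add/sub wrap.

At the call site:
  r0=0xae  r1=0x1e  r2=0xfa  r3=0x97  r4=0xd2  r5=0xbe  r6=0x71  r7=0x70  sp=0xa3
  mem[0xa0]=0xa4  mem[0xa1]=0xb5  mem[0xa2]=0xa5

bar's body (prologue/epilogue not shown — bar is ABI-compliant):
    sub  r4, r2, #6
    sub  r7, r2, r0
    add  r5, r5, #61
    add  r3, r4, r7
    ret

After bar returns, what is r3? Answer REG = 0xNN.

prologue: push r4 -> mem[0xa2]=0xd2, sp=0xa2
body[0] sub  r4, r2, #6 -> r4=0xf4
body[1] sub  r7, r2, r0 -> r7=0x4c
body[2] add  r5, r5, #61 -> r5=0xfb
body[3] add  r3, r4, r7 -> r3=0x40
epilogue: pop r4=0xd2, sp=0xa3
r3 is caller-saved -> body value

REG = 0x40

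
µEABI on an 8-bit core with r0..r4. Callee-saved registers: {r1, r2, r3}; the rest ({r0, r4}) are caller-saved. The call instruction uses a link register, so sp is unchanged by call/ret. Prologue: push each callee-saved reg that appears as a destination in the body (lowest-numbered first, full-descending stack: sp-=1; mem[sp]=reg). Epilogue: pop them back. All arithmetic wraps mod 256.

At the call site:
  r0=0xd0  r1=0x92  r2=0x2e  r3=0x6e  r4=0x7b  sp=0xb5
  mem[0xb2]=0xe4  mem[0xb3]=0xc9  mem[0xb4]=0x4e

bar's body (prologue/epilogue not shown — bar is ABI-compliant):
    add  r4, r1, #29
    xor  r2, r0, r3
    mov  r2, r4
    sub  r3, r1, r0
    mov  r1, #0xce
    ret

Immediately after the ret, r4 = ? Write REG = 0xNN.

prologue: push r1 → mem[0xb4]=0x92, sp=0xb4
prologue: push r2 → mem[0xb3]=0x2e, sp=0xb3
prologue: push r3 → mem[0xb2]=0x6e, sp=0xb2
body[0] add  r4, r1, #29 → r4=0xaf
body[1] xor  r2, r0, r3 → r2=0xbe
body[2] mov  r2, r4 → r2=0xaf
body[3] sub  r3, r1, r0 → r3=0xc2
body[4] mov  r1, #0xce → r1=0xce
epilogue: pop r3=0x6e, sp=0xb3
epilogue: pop r2=0x2e, sp=0xb4
epilogue: pop r1=0x92, sp=0xb5
r4 is caller-saved → body value

REG = 0xaf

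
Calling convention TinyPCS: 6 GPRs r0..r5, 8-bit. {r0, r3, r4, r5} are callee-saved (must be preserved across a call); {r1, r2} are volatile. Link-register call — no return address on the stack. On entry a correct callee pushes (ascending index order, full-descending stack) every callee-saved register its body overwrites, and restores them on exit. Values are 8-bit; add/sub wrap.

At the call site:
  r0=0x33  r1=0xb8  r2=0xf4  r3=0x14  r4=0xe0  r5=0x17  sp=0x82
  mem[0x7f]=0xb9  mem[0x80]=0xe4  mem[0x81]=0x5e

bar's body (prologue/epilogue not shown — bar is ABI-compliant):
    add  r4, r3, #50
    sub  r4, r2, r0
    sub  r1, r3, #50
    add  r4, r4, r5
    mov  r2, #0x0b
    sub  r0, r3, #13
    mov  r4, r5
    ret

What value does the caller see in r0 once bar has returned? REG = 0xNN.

prologue: push r0 -> mem[0x81]=0x33, sp=0x81
prologue: push r4 -> mem[0x80]=0xe0, sp=0x80
body[0] add  r4, r3, #50 -> r4=0x46
body[1] sub  r4, r2, r0 -> r4=0xc1
body[2] sub  r1, r3, #50 -> r1=0xe2
body[3] add  r4, r4, r5 -> r4=0xd8
body[4] mov  r2, #0x0b -> r2=0x0b
body[5] sub  r0, r3, #13 -> r0=0x07
body[6] mov  r4, r5 -> r4=0x17
epilogue: pop r4=0xe0, sp=0x81
epilogue: pop r0=0x33, sp=0x82
r0 is callee-saved -> restored

REG = 0x33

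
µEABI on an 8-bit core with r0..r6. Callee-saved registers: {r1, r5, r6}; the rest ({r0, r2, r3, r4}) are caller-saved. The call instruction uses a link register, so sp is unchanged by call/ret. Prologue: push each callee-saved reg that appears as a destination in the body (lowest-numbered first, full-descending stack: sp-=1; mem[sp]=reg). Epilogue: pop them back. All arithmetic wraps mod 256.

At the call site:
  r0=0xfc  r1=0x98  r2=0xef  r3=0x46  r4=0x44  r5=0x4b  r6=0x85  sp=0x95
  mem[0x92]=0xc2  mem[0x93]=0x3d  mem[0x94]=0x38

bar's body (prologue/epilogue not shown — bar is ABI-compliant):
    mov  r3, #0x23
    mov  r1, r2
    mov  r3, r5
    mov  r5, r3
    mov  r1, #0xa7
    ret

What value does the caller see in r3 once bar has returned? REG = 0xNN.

REG = 0x4b

prologue: push r1 → mem[0x94]=0x98, sp=0x94
prologue: push r5 → mem[0x93]=0x4b, sp=0x93
body[0] mov  r3, #0x23 → r3=0x23
body[1] mov  r1, r2 → r1=0xef
body[2] mov  r3, r5 → r3=0x4b
body[3] mov  r5, r3 → r5=0x4b
body[4] mov  r1, #0xa7 → r1=0xa7
epilogue: pop r5=0x4b, sp=0x94
epilogue: pop r1=0x98, sp=0x95
r3 is caller-saved → body value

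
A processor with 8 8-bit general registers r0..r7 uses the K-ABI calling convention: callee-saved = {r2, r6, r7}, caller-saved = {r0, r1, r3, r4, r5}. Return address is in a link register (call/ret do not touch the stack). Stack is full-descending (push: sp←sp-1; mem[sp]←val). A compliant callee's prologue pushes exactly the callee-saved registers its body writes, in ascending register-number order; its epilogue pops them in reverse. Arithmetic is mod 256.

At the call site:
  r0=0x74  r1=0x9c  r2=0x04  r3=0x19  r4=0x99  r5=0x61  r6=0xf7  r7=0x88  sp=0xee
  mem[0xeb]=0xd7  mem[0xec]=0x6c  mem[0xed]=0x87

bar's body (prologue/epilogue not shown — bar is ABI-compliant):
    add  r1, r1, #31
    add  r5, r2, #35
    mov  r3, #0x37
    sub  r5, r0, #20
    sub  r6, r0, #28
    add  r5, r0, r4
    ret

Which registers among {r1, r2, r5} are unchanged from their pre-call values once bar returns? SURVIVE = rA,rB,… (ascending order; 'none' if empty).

prologue: push r6 → mem[0xed]=0xf7, sp=0xed
body[0] add  r1, r1, #31 → r1=0xbb
body[1] add  r5, r2, #35 → r5=0x27
body[2] mov  r3, #0x37 → r3=0x37
body[3] sub  r5, r0, #20 → r5=0x60
body[4] sub  r6, r0, #28 → r6=0x58
body[5] add  r5, r0, r4 → r5=0x0d
epilogue: pop r6=0xf7, sp=0xee
r1: caller-saved, written=True
r2: callee-saved, written=False
r5: caller-saved, written=True

SURVIVE = r2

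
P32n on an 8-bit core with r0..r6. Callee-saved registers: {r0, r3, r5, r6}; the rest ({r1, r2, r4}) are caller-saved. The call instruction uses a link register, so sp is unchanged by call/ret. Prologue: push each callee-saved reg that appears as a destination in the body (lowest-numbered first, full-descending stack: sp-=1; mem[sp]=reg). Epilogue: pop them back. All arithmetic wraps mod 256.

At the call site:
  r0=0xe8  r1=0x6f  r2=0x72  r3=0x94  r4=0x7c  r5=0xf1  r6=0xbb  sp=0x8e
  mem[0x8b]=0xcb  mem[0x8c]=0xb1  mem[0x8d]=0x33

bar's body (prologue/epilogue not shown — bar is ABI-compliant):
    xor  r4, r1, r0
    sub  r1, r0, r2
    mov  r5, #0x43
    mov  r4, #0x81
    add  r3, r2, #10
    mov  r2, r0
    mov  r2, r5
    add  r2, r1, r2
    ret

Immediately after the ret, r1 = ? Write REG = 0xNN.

REG = 0x76

prologue: push r3 → mem[0x8d]=0x94, sp=0x8d
prologue: push r5 → mem[0x8c]=0xf1, sp=0x8c
body[0] xor  r4, r1, r0 → r4=0x87
body[1] sub  r1, r0, r2 → r1=0x76
body[2] mov  r5, #0x43 → r5=0x43
body[3] mov  r4, #0x81 → r4=0x81
body[4] add  r3, r2, #10 → r3=0x7c
body[5] mov  r2, r0 → r2=0xe8
body[6] mov  r2, r5 → r2=0x43
body[7] add  r2, r1, r2 → r2=0xb9
epilogue: pop r5=0xf1, sp=0x8d
epilogue: pop r3=0x94, sp=0x8e
r1 is caller-saved → body value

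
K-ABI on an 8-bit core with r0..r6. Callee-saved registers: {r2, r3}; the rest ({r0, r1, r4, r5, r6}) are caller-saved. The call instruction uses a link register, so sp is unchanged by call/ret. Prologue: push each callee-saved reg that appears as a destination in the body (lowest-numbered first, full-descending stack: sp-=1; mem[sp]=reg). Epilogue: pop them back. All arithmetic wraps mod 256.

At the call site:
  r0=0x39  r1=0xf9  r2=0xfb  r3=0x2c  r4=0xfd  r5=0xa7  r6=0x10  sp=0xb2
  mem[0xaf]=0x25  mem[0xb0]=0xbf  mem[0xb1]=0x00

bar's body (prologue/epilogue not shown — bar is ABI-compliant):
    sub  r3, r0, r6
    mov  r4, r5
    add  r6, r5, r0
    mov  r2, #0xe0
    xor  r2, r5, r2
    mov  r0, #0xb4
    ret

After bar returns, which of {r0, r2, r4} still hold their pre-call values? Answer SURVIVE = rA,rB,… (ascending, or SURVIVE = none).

prologue: push r2 → mem[0xb1]=0xfb, sp=0xb1
prologue: push r3 → mem[0xb0]=0x2c, sp=0xb0
body[0] sub  r3, r0, r6 → r3=0x29
body[1] mov  r4, r5 → r4=0xa7
body[2] add  r6, r5, r0 → r6=0xe0
body[3] mov  r2, #0xe0 → r2=0xe0
body[4] xor  r2, r5, r2 → r2=0x47
body[5] mov  r0, #0xb4 → r0=0xb4
epilogue: pop r3=0x2c, sp=0xb1
epilogue: pop r2=0xfb, sp=0xb2
r0: caller-saved, written=True
r2: callee-saved, written=True
r4: caller-saved, written=True

SURVIVE = r2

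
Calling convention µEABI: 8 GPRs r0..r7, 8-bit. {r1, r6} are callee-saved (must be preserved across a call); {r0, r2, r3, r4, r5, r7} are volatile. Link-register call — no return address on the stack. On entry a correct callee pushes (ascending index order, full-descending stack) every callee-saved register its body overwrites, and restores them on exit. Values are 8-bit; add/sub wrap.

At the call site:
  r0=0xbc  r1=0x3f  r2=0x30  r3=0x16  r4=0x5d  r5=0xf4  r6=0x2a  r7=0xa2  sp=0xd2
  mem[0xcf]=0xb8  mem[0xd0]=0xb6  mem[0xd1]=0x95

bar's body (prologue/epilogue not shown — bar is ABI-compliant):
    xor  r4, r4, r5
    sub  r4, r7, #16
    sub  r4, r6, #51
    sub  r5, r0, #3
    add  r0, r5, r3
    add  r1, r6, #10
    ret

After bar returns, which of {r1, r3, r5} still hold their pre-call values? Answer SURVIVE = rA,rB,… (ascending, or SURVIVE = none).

SURVIVE = r1,r3

prologue: push r1 -> mem[0xd1]=0x3f, sp=0xd1
body[0] xor  r4, r4, r5 -> r4=0xa9
body[1] sub  r4, r7, #16 -> r4=0x92
body[2] sub  r4, r6, #51 -> r4=0xf7
body[3] sub  r5, r0, #3 -> r5=0xb9
body[4] add  r0, r5, r3 -> r0=0xcf
body[5] add  r1, r6, #10 -> r1=0x34
epilogue: pop r1=0x3f, sp=0xd2
r1: callee-saved, written=True
r3: caller-saved, written=False
r5: caller-saved, written=True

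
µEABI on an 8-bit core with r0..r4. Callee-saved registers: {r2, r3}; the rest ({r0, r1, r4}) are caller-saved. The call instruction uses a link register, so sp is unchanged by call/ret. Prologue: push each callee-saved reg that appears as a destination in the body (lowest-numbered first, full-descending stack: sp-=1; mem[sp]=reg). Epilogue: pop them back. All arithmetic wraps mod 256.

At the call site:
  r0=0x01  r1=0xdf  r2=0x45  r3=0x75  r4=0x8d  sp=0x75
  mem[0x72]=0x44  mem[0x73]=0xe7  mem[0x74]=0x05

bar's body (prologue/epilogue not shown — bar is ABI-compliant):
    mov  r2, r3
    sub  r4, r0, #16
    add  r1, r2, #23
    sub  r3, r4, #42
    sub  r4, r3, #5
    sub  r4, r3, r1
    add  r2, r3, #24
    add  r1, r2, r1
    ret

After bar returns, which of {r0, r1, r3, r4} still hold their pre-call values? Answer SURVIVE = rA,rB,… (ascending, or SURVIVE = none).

SURVIVE = r0,r3

prologue: push r2 → mem[0x74]=0x45, sp=0x74
prologue: push r3 → mem[0x73]=0x75, sp=0x73
body[0] mov  r2, r3 → r2=0x75
body[1] sub  r4, r0, #16 → r4=0xf1
body[2] add  r1, r2, #23 → r1=0x8c
body[3] sub  r3, r4, #42 → r3=0xc7
body[4] sub  r4, r3, #5 → r4=0xc2
body[5] sub  r4, r3, r1 → r4=0x3b
body[6] add  r2, r3, #24 → r2=0xdf
body[7] add  r1, r2, r1 → r1=0x6b
epilogue: pop r3=0x75, sp=0x74
epilogue: pop r2=0x45, sp=0x75
r0: caller-saved, written=False
r1: caller-saved, written=True
r3: callee-saved, written=True
r4: caller-saved, written=True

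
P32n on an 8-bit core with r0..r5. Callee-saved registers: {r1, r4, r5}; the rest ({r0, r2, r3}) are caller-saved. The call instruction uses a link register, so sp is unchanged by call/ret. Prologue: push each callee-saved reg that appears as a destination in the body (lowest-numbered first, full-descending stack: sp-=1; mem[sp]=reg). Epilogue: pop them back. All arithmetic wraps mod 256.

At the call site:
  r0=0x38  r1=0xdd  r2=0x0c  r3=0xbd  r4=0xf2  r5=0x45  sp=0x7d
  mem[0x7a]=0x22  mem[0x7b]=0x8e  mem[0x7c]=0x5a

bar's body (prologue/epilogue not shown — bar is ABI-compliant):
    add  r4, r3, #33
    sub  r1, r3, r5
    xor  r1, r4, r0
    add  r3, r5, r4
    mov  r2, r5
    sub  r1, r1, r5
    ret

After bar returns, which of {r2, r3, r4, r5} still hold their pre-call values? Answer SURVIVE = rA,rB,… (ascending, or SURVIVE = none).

SURVIVE = r4,r5

prologue: push r1 -> mem[0x7c]=0xdd, sp=0x7c
prologue: push r4 -> mem[0x7b]=0xf2, sp=0x7b
body[0] add  r4, r3, #33 -> r4=0xde
body[1] sub  r1, r3, r5 -> r1=0x78
body[2] xor  r1, r4, r0 -> r1=0xe6
body[3] add  r3, r5, r4 -> r3=0x23
body[4] mov  r2, r5 -> r2=0x45
body[5] sub  r1, r1, r5 -> r1=0xa1
epilogue: pop r4=0xf2, sp=0x7c
epilogue: pop r1=0xdd, sp=0x7d
r2: caller-saved, written=True
r3: caller-saved, written=True
r4: callee-saved, written=True
r5: callee-saved, written=False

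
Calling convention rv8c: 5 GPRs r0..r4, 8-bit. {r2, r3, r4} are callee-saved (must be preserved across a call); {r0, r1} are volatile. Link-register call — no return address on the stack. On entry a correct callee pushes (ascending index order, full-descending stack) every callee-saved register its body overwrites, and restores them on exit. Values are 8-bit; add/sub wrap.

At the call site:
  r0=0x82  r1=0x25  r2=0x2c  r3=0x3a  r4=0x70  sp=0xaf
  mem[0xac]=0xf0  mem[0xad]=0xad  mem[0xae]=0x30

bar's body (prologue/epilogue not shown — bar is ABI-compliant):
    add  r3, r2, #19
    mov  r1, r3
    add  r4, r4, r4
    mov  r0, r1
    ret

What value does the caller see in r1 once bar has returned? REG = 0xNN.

REG = 0x3f

prologue: push r3 -> mem[0xae]=0x3a, sp=0xae
prologue: push r4 -> mem[0xad]=0x70, sp=0xad
body[0] add  r3, r2, #19 -> r3=0x3f
body[1] mov  r1, r3 -> r1=0x3f
body[2] add  r4, r4, r4 -> r4=0xe0
body[3] mov  r0, r1 -> r0=0x3f
epilogue: pop r4=0x70, sp=0xae
epilogue: pop r3=0x3a, sp=0xaf
r1 is caller-saved -> body value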